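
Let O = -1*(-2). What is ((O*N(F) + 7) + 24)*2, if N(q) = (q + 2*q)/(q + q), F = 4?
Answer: 68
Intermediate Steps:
O = 2
N(q) = 3/2 (N(q) = (3*q)/((2*q)) = (3*q)*(1/(2*q)) = 3/2)
((O*N(F) + 7) + 24)*2 = ((2*(3/2) + 7) + 24)*2 = ((3 + 7) + 24)*2 = (10 + 24)*2 = 34*2 = 68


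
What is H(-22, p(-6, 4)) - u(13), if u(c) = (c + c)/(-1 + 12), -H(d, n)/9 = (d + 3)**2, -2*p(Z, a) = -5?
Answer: -35765/11 ≈ -3251.4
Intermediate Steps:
p(Z, a) = 5/2 (p(Z, a) = -1/2*(-5) = 5/2)
H(d, n) = -9*(3 + d)**2 (H(d, n) = -9*(d + 3)**2 = -9*(3 + d)**2)
u(c) = 2*c/11 (u(c) = (2*c)/11 = (2*c)*(1/11) = 2*c/11)
H(-22, p(-6, 4)) - u(13) = -9*(3 - 22)**2 - 2*13/11 = -9*(-19)**2 - 1*26/11 = -9*361 - 26/11 = -3249 - 26/11 = -35765/11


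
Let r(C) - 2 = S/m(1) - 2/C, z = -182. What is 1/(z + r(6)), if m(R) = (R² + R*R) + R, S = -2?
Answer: -1/181 ≈ -0.0055249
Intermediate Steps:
m(R) = R + 2*R² (m(R) = (R² + R²) + R = 2*R² + R = R + 2*R²)
r(C) = 4/3 - 2/C (r(C) = 2 + (-2/(1 + 2*1) - 2/C) = 2 + (-2/(1 + 2) - 2/C) = 2 + (-2/(1*3) - 2/C) = 2 + (-2/3 - 2/C) = 2 + (-2*⅓ - 2/C) = 2 + (-⅔ - 2/C) = 4/3 - 2/C)
1/(z + r(6)) = 1/(-182 + (4/3 - 2/6)) = 1/(-182 + (4/3 - 2*⅙)) = 1/(-182 + (4/3 - ⅓)) = 1/(-182 + 1) = 1/(-181) = -1/181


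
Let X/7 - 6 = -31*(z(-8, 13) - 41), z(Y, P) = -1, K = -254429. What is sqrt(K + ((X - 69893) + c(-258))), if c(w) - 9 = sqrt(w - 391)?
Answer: sqrt(-315157 + I*sqrt(649)) ≈ 0.023 + 561.39*I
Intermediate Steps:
c(w) = 9 + sqrt(-391 + w) (c(w) = 9 + sqrt(w - 391) = 9 + sqrt(-391 + w))
X = 9156 (X = 42 + 7*(-31*(-1 - 41)) = 42 + 7*(-31*(-42)) = 42 + 7*1302 = 42 + 9114 = 9156)
sqrt(K + ((X - 69893) + c(-258))) = sqrt(-254429 + ((9156 - 69893) + (9 + sqrt(-391 - 258)))) = sqrt(-254429 + (-60737 + (9 + sqrt(-649)))) = sqrt(-254429 + (-60737 + (9 + I*sqrt(649)))) = sqrt(-254429 + (-60728 + I*sqrt(649))) = sqrt(-315157 + I*sqrt(649))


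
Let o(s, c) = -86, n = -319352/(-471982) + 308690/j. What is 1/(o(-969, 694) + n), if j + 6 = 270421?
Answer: -12763101253/1074421338292 ≈ -0.011879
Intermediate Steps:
j = 270415 (j = -6 + 270421 = 270415)
n = 23205369466/12763101253 (n = -319352/(-471982) + 308690/270415 = -319352*(-1/471982) + 308690*(1/270415) = 159676/235991 + 61738/54083 = 23205369466/12763101253 ≈ 1.8182)
1/(o(-969, 694) + n) = 1/(-86 + 23205369466/12763101253) = 1/(-1074421338292/12763101253) = -12763101253/1074421338292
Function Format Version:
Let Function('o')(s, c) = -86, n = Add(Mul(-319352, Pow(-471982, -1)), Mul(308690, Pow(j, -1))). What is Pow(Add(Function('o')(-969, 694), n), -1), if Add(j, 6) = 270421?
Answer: Rational(-12763101253, 1074421338292) ≈ -0.011879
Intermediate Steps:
j = 270415 (j = Add(-6, 270421) = 270415)
n = Rational(23205369466, 12763101253) (n = Add(Mul(-319352, Pow(-471982, -1)), Mul(308690, Pow(270415, -1))) = Add(Mul(-319352, Rational(-1, 471982)), Mul(308690, Rational(1, 270415))) = Add(Rational(159676, 235991), Rational(61738, 54083)) = Rational(23205369466, 12763101253) ≈ 1.8182)
Pow(Add(Function('o')(-969, 694), n), -1) = Pow(Add(-86, Rational(23205369466, 12763101253)), -1) = Pow(Rational(-1074421338292, 12763101253), -1) = Rational(-12763101253, 1074421338292)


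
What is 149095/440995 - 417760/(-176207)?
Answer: 42100330773/15541281193 ≈ 2.7089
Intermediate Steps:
149095/440995 - 417760/(-176207) = 149095*(1/440995) - 417760*(-1/176207) = 29819/88199 + 417760/176207 = 42100330773/15541281193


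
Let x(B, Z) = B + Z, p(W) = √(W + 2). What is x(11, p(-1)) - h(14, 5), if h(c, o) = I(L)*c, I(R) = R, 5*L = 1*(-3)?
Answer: 102/5 ≈ 20.400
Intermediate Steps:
L = -⅗ (L = (1*(-3))/5 = (⅕)*(-3) = -⅗ ≈ -0.60000)
h(c, o) = -3*c/5
p(W) = √(2 + W)
x(11, p(-1)) - h(14, 5) = (11 + √(2 - 1)) - (-3)*14/5 = (11 + √1) - 1*(-42/5) = (11 + 1) + 42/5 = 12 + 42/5 = 102/5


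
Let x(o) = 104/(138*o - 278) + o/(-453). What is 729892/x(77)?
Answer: -65797574124/14417 ≈ -4.5639e+6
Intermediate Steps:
x(o) = 104/(-278 + 138*o) - o/453 (x(o) = 104/(-278 + 138*o) + o*(-1/453) = 104/(-278 + 138*o) - o/453)
729892/x(77) = 729892/(((23556 - 69*77**2 + 139*77)/(453*(-139 + 69*77)))) = 729892/(((23556 - 69*5929 + 10703)/(453*(-139 + 5313)))) = 729892/(((1/453)*(23556 - 409101 + 10703)/5174)) = 729892/(((1/453)*(1/5174)*(-374842))) = 729892/(-14417/90147) = 729892*(-90147/14417) = -65797574124/14417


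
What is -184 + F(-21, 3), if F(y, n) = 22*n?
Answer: -118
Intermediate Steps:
-184 + F(-21, 3) = -184 + 22*3 = -184 + 66 = -118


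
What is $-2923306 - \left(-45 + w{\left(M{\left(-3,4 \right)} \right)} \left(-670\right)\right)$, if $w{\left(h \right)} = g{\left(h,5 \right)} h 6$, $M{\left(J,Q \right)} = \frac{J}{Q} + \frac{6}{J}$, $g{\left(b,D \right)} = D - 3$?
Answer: $-2945371$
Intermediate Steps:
$g{\left(b,D \right)} = -3 + D$
$M{\left(J,Q \right)} = \frac{6}{J} + \frac{J}{Q}$
$w{\left(h \right)} = 12 h$ ($w{\left(h \right)} = \left(-3 + 5\right) h 6 = 2 h 6 = 12 h$)
$-2923306 - \left(-45 + w{\left(M{\left(-3,4 \right)} \right)} \left(-670\right)\right) = -2923306 - \left(-45 + 12 \left(\frac{6}{-3} - \frac{3}{4}\right) \left(-670\right)\right) = -2923306 - \left(-45 + 12 \left(6 \left(- \frac{1}{3}\right) - \frac{3}{4}\right) \left(-670\right)\right) = -2923306 - \left(-45 + 12 \left(-2 - \frac{3}{4}\right) \left(-670\right)\right) = -2923306 - \left(-45 + 12 \left(- \frac{11}{4}\right) \left(-670\right)\right) = -2923306 - \left(-45 - -22110\right) = -2923306 - \left(-45 + 22110\right) = -2923306 - 22065 = -2945371$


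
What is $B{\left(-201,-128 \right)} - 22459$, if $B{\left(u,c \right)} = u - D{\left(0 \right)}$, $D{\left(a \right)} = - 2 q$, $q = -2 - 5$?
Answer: $-22674$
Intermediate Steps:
$q = -7$
$D{\left(a \right)} = 14$ ($D{\left(a \right)} = \left(-2\right) \left(-7\right) = 14$)
$B{\left(u,c \right)} = -14 + u$ ($B{\left(u,c \right)} = u - 14 = -14 + u$)
$B{\left(-201,-128 \right)} - 22459 = \left(-14 - 201\right) - 22459 = -215 - 22459 = -22674$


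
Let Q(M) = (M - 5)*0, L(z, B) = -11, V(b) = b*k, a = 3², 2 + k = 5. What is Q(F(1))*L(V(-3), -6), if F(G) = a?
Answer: 0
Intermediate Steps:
k = 3 (k = -2 + 5 = 3)
a = 9
F(G) = 9
V(b) = 3*b (V(b) = b*3 = 3*b)
Q(M) = 0 (Q(M) = (-5 + M)*0 = 0)
Q(F(1))*L(V(-3), -6) = 0*(-11) = 0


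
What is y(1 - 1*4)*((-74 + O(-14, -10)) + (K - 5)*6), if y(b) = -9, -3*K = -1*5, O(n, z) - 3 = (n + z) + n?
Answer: 1161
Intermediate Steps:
O(n, z) = 3 + z + 2*n (O(n, z) = 3 + ((n + z) + n) = 3 + (z + 2*n) = 3 + z + 2*n)
K = 5/3 (K = -(-1)*5/3 = -⅓*(-5) = 5/3 ≈ 1.6667)
y(1 - 1*4)*((-74 + O(-14, -10)) + (K - 5)*6) = -9*((-74 + (3 - 10 + 2*(-14))) + (5/3 - 5)*6) = -9*((-74 + (3 - 10 - 28)) - 10/3*6) = -9*((-74 - 35) - 20) = -9*(-109 - 20) = -9*(-129) = 1161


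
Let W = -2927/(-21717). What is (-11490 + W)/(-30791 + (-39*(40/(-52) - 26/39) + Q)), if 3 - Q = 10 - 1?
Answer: 249525403/667602297 ≈ 0.37376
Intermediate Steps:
W = 2927/21717 (W = -2927*(-1/21717) = 2927/21717 ≈ 0.13478)
Q = -6 (Q = 3 - (10 - 1) = 3 - 1*9 = 3 - 9 = -6)
(-11490 + W)/(-30791 + (-39*(40/(-52) - 26/39) + Q)) = (-11490 + 2927/21717)/(-30791 + (-39*(40/(-52) - 26/39) - 6)) = -249525403/(21717*(-30791 + (-39*(40*(-1/52) - 26*1/39) - 6))) = -249525403/(21717*(-30791 + (-39*(-10/13 - ⅔) - 6))) = -249525403/(21717*(-30791 + (-39*(-56/39) - 6))) = -249525403/(21717*(-30791 + (56 - 6))) = -249525403/(21717*(-30791 + 50)) = -249525403/21717/(-30741) = -249525403/21717*(-1/30741) = 249525403/667602297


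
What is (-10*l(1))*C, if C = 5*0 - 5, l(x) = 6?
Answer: 300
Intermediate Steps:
C = -5 (C = 0 - 5 = -5)
(-10*l(1))*C = -10*6*(-5) = -60*(-5) = 300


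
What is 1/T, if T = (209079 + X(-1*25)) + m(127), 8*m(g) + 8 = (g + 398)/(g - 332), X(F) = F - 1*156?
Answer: 328/68518111 ≈ 4.7871e-6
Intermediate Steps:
X(F) = -156 + F (X(F) = F - 156 = -156 + F)
m(g) = -1 + (398 + g)/(8*(-332 + g)) (m(g) = -1 + ((g + 398)/(g - 332))/8 = -1 + ((398 + g)/(-332 + g))/8 = -1 + (398 + g)/(8*(-332 + g)))
T = 68518111/328 (T = (209079 + (-156 - 1*25)) + (3054 - 7*127)/(8*(-332 + 127)) = (209079 + (-156 - 25)) + (1/8)*(3054 - 889)/(-205) = (209079 - 181) + (1/8)*(-1/205)*2165 = 208898 - 433/328 = 68518111/328 ≈ 2.0890e+5)
1/T = 1/(68518111/328) = 328/68518111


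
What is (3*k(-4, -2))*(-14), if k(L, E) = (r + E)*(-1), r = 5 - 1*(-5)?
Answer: 336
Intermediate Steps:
r = 10 (r = 5 + 5 = 10)
k(L, E) = -10 - E (k(L, E) = (10 + E)*(-1) = -10 - E)
(3*k(-4, -2))*(-14) = (3*(-10 - 1*(-2)))*(-14) = (3*(-10 + 2))*(-14) = (3*(-8))*(-14) = -24*(-14) = 336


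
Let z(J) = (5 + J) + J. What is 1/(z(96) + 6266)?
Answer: 1/6463 ≈ 0.00015473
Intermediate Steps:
z(J) = 5 + 2*J
1/(z(96) + 6266) = 1/((5 + 2*96) + 6266) = 1/((5 + 192) + 6266) = 1/(197 + 6266) = 1/6463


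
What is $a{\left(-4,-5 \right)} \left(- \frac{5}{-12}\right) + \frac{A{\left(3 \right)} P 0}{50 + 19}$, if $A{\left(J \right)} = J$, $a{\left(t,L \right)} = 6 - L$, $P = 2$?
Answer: $\frac{55}{12} \approx 4.5833$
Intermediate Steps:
$a{\left(-4,-5 \right)} \left(- \frac{5}{-12}\right) + \frac{A{\left(3 \right)} P 0}{50 + 19} = \left(6 - -5\right) \left(- \frac{5}{-12}\right) + \frac{3 \cdot 2 \cdot 0}{50 + 19} = \left(6 + 5\right) \left(\left(-5\right) \left(- \frac{1}{12}\right)\right) + \frac{6 \cdot 0}{69} = 11 \cdot \frac{5}{12} + 0 \cdot \frac{1}{69} = \frac{55}{12} + 0 = \frac{55}{12}$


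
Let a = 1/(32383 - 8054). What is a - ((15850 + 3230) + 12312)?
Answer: -763735967/24329 ≈ -31392.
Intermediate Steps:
a = 1/24329 ≈ 4.1103e-5
a - ((15850 + 3230) + 12312) = 1/24329 - ((15850 + 3230) + 12312) = 1/24329 - (19080 + 12312) = 1/24329 - 1*31392 = 1/24329 - 31392 = -763735967/24329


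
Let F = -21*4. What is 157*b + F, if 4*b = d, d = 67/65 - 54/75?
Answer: -93343/1300 ≈ -71.802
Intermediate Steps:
d = 101/325 (d = 67*(1/65) - 54*1/75 = 67/65 - 18/25 = 101/325 ≈ 0.31077)
b = 101/1300 (b = (¼)*(101/325) = 101/1300 ≈ 0.077692)
F = -84
157*b + F = 157*(101/1300) - 84 = 15857/1300 - 84 = -93343/1300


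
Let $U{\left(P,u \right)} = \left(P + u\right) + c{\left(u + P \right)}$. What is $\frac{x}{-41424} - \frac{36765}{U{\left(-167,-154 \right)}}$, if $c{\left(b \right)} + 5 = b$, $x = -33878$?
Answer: $\frac{772436213}{13400664} \approx 57.642$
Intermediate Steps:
$c{\left(b \right)} = -5 + b$
$U{\left(P,u \right)} = -5 + 2 P + 2 u$ ($U{\left(P,u \right)} = \left(P + u\right) - \left(5 - P - u\right) = \left(P + u\right) + \left(-5 + P + u\right) = -5 + 2 P + 2 u$)
$\frac{x}{-41424} - \frac{36765}{U{\left(-167,-154 \right)}} = - \frac{33878}{-41424} - \frac{36765}{-5 + 2 \left(-167\right) + 2 \left(-154\right)} = \left(-33878\right) \left(- \frac{1}{41424}\right) - \frac{36765}{-5 - 334 - 308} = \frac{16939}{20712} - \frac{36765}{-647} = \frac{16939}{20712} - - \frac{36765}{647} = \frac{16939}{20712} + \frac{36765}{647} = \frac{772436213}{13400664}$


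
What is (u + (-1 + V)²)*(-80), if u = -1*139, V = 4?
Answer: 10400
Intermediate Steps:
u = -139
(u + (-1 + V)²)*(-80) = (-139 + (-1 + 4)²)*(-80) = (-139 + 3²)*(-80) = (-139 + 9)*(-80) = -130*(-80) = 10400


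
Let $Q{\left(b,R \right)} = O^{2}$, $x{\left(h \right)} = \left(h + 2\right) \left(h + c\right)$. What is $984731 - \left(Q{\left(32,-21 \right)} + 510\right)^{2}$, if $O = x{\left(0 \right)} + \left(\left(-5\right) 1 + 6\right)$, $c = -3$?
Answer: $698506$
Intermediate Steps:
$x{\left(h \right)} = \left(-3 + h\right) \left(2 + h\right)$ ($x{\left(h \right)} = \left(h + 2\right) \left(h - 3\right) = \left(2 + h\right) \left(-3 + h\right) = \left(-3 + h\right) \left(2 + h\right)$)
$O = -5$ ($O = \left(-6 + 0^{2} - 0\right) + \left(\left(-5\right) 1 + 6\right) = \left(-6 + 0 + 0\right) + \left(-5 + 6\right) = -6 + 1 = -5$)
$Q{\left(b,R \right)} = 25$ ($Q{\left(b,R \right)} = \left(-5\right)^{2} = 25$)
$984731 - \left(Q{\left(32,-21 \right)} + 510\right)^{2} = 984731 - \left(25 + 510\right)^{2} = 984731 - 535^{2} = 984731 - 286225 = 698506$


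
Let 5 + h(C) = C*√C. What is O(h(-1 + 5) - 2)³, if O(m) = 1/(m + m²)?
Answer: ⅛ ≈ 0.12500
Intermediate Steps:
h(C) = -5 + C^(3/2) (h(C) = -5 + C*√C = -5 + C^(3/2))
O(h(-1 + 5) - 2)³ = (1/(((-5 + (-1 + 5)^(3/2)) - 2)*(1 + ((-5 + (-1 + 5)^(3/2)) - 2))))³ = (1/(((-5 + 4^(3/2)) - 2)*(1 + ((-5 + 4^(3/2)) - 2))))³ = (1/(((-5 + 8) - 2)*(1 + ((-5 + 8) - 2))))³ = (1/((3 - 2)*(1 + (3 - 2))))³ = (1/(1*(1 + 1)))³ = (1/2)³ = (1*(½))³ = (½)³ = ⅛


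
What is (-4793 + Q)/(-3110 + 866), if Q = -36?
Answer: 439/204 ≈ 2.1520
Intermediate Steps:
(-4793 + Q)/(-3110 + 866) = (-4793 - 36)/(-3110 + 866) = -4829/(-2244) = -4829*(-1/2244) = 439/204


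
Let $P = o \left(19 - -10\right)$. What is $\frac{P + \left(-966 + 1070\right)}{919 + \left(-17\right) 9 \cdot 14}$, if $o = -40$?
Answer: $\frac{1056}{1223} \approx 0.86345$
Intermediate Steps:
$P = -1160$ ($P = - 40 \left(19 - -10\right) = - 40 \left(19 + 10\right) = \left(-40\right) 29 = -1160$)
$\frac{P + \left(-966 + 1070\right)}{919 + \left(-17\right) 9 \cdot 14} = \frac{-1160 + \left(-966 + 1070\right)}{919 + \left(-17\right) 9 \cdot 14} = \frac{-1160 + 104}{919 - 2142} = - \frac{1056}{919 - 2142} = - \frac{1056}{-1223} = \left(-1056\right) \left(- \frac{1}{1223}\right) = \frac{1056}{1223}$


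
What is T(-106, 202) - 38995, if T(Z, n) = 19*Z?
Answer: -41009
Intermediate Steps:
T(-106, 202) - 38995 = 19*(-106) - 38995 = -2014 - 38995 = -41009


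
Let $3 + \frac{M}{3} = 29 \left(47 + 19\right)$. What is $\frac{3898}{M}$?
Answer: $\frac{3898}{5733} \approx 0.67992$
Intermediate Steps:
$M = 5733$ ($M = -9 + 3 \cdot 29 \left(47 + 19\right) = -9 + 3 \cdot 29 \cdot 66 = -9 + 3 \cdot 1914 = -9 + 5742 = 5733$)
$\frac{3898}{M} = \frac{3898}{5733}$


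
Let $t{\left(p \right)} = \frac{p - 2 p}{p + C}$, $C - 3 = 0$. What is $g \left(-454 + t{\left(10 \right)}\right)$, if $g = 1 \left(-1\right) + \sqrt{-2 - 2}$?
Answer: $\frac{5912}{13} - \frac{11824 i}{13} \approx 454.77 - 909.54 i$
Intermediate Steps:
$C = 3$ ($C = 3 + 0 = 3$)
$t{\left(p \right)} = - \frac{p}{3 + p}$ ($t{\left(p \right)} = \frac{p - 2 p}{p + 3} = \frac{\left(-1\right) p}{3 + p} = - \frac{p}{3 + p}$)
$g = -1 + 2 i$ ($g = -1 + \sqrt{-4} = -1 + 2 i \approx -1.0 + 2.0 i$)
$g \left(-454 + t{\left(10 \right)}\right) = \left(-1 + 2 i\right) \left(-454 - \frac{10}{3 + 10}\right) = \left(-1 + 2 i\right) \left(-454 - \frac{10}{13}\right) = \left(-1 + 2 i\right) \left(- \frac{5912}{13}\right) = \frac{5912}{13} - \frac{11824 i}{13}$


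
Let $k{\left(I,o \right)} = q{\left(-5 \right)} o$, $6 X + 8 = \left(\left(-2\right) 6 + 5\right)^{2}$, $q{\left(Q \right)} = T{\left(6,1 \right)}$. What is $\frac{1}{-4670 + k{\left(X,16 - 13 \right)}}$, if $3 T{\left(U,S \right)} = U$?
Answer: $- \frac{1}{4664} \approx -0.00021441$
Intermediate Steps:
$T{\left(U,S \right)} = \frac{U}{3}$
$q{\left(Q \right)} = 2$ ($q{\left(Q \right)} = \frac{1}{3} \cdot 6 = 2$)
$X = \frac{41}{6}$ ($X = - \frac{4}{3} + \frac{\left(\left(-2\right) 6 + 5\right)^{2}}{6} = - \frac{4}{3} + \frac{\left(-12 + 5\right)^{2}}{6} = - \frac{4}{3} + \frac{\left(-7\right)^{2}}{6} = - \frac{4}{3} + \frac{1}{6} \cdot 49 = - \frac{4}{3} + \frac{49}{6} = \frac{41}{6} \approx 6.8333$)
$k{\left(I,o \right)} = 2 o$
$\frac{1}{-4670 + k{\left(X,16 - 13 \right)}} = \frac{1}{-4670 + 2 \left(16 - 13\right)} = \frac{1}{-4670 + 2 \cdot 3} = \frac{1}{-4670 + 6} = \frac{1}{-4664} = - \frac{1}{4664}$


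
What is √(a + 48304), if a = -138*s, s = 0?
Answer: 4*√3019 ≈ 219.78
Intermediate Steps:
a = 0 (a = -138*0 = 0)
√(a + 48304) = √(0 + 48304) = √48304 = 4*√3019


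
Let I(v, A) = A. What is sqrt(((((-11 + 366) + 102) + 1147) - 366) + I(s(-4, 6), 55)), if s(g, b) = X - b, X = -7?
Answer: sqrt(1293) ≈ 35.958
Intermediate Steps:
s(g, b) = -7 - b
sqrt(((((-11 + 366) + 102) + 1147) - 366) + I(s(-4, 6), 55)) = sqrt(((((-11 + 366) + 102) + 1147) - 366) + 55) = sqrt((((355 + 102) + 1147) - 366) + 55) = sqrt(((457 + 1147) - 366) + 55) = sqrt((1604 - 366) + 55) = sqrt(1238 + 55) = sqrt(1293)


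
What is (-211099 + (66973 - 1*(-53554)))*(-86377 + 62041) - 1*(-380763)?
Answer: 2204540955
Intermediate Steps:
(-211099 + (66973 - 1*(-53554)))*(-86377 + 62041) - 1*(-380763) = (-211099 + (66973 + 53554))*(-24336) + 380763 = (-211099 + 120527)*(-24336) + 380763 = -90572*(-24336) + 380763 = 2204160192 + 380763 = 2204540955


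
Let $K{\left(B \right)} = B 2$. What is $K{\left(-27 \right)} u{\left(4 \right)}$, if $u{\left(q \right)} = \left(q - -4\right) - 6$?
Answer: $-108$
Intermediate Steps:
$K{\left(B \right)} = 2 B$
$u{\left(q \right)} = -2 + q$ ($u{\left(q \right)} = \left(q + 4\right) - 6 = \left(4 + q\right) - 6 = -2 + q$)
$K{\left(-27 \right)} u{\left(4 \right)} = 2 \left(-27\right) \left(-2 + 4\right) = \left(-54\right) 2 = -108$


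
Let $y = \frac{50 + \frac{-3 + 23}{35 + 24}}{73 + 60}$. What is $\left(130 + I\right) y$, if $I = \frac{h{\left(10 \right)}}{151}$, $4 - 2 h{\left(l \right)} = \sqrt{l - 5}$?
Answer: $\frac{58307040}{1184897} - \frac{1485 \sqrt{5}}{1184897} \approx 49.206$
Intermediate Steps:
$y = \frac{2970}{7847}$ ($y = \frac{50 + \frac{20}{59}}{133} = \left(50 + 20 \cdot \frac{1}{59}\right) \frac{1}{133} = \left(50 + \frac{20}{59}\right) \frac{1}{133} = \frac{2970}{59} \cdot \frac{1}{133} = \frac{2970}{7847} \approx 0.37849$)
$h{\left(l \right)} = 2 - \frac{\sqrt{-5 + l}}{2}$ ($h{\left(l \right)} = 2 - \frac{\sqrt{l - 5}}{2} = 2 - \frac{\sqrt{-5 + l}}{2}$)
$I = \frac{2}{151} - \frac{\sqrt{5}}{302}$ ($I = \frac{2 - \frac{\sqrt{-5 + 10}}{2}}{151} = \left(2 - \frac{\sqrt{5}}{2}\right) \frac{1}{151} = \frac{2}{151} - \frac{\sqrt{5}}{302} \approx 0.0058408$)
$\left(130 + I\right) y = \left(130 + \left(\frac{2}{151} - \frac{\sqrt{5}}{302}\right)\right) \frac{2970}{7847} = \left(\frac{19632}{151} - \frac{\sqrt{5}}{302}\right) \frac{2970}{7847} = \frac{58307040}{1184897} - \frac{1485 \sqrt{5}}{1184897}$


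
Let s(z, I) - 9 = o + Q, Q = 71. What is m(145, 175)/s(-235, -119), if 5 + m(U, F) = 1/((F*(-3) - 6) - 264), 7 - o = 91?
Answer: 994/795 ≈ 1.2503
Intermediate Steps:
o = -84 (o = 7 - 1*91 = 7 - 91 = -84)
s(z, I) = -4 (s(z, I) = 9 + (-84 + 71) = 9 - 13 = -4)
m(U, F) = -5 + 1/(-270 - 3*F) (m(U, F) = -5 + 1/((F*(-3) - 6) - 264) = -5 + 1/((-3*F - 6) - 264) = -5 + 1/((-6 - 3*F) - 264) = -5 + 1/(-270 - 3*F))
m(145, 175)/s(-235, -119) = ((-1351 - 15*175)/(3*(90 + 175)))/(-4) = ((⅓)*(-1351 - 2625)/265)*(-¼) = ((⅓)*(1/265)*(-3976))*(-¼) = -3976/795*(-¼) = 994/795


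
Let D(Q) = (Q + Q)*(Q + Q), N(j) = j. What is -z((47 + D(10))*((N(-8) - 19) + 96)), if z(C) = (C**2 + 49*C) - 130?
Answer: -952801826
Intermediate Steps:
D(Q) = 4*Q**2 (D(Q) = (2*Q)*(2*Q) = 4*Q**2)
z(C) = -130 + C**2 + 49*C
-z((47 + D(10))*((N(-8) - 19) + 96)) = -(-130 + ((47 + 4*10**2)*((-8 - 19) + 96))**2 + 49*((47 + 4*10**2)*((-8 - 19) + 96))) = -(-130 + ((47 + 4*100)*(-27 + 96))**2 + 49*((47 + 4*100)*(-27 + 96))) = -(-130 + ((47 + 400)*69)**2 + 49*((47 + 400)*69)) = -(-130 + (447*69)**2 + 49*(447*69)) = -(-130 + 30843**2 + 49*30843) = -(-130 + 951290649 + 1511307) = -1*952801826 = -952801826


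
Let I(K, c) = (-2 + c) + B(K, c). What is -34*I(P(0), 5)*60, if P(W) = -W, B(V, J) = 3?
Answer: -12240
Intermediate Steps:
I(K, c) = 1 + c (I(K, c) = (-2 + c) + 3 = 1 + c)
-34*I(P(0), 5)*60 = -34*(1 + 5)*60 = -34*6*60 = -204*60 = -12240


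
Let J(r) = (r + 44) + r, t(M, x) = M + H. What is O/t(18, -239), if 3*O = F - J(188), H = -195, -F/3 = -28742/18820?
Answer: 434343/555190 ≈ 0.78233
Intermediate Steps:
F = 43113/9410 (F = -(-86226)/18820 = -3*(-14371/9410) = 43113/9410 ≈ 4.5816)
t(M, x) = -195 + M (t(M, x) = M - 195 = -195 + M)
J(r) = 44 + 2*r (J(r) = (44 + r) + r = 44 + 2*r)
O = -1303029/9410 (O = (43113/9410 - (44 + 2*188))/3 = (43113/9410 - (44 + 376))/3 = (43113/9410 - 1*420)/3 = (43113/9410 - 420)/3 = (⅓)*(-3909087/9410) = -1303029/9410 ≈ -138.47)
O/t(18, -239) = -1303029/(9410*(-195 + 18)) = -1303029/9410/(-177) = -1303029/9410*(-1/177) = 434343/555190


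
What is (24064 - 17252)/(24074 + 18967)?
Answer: 6812/43041 ≈ 0.15827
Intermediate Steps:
(24064 - 17252)/(24074 + 18967) = 6812/43041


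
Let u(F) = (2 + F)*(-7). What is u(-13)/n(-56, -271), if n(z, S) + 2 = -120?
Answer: -77/122 ≈ -0.63115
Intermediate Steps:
n(z, S) = -122 (n(z, S) = -2 - 120 = -122)
u(F) = -14 - 7*F
u(-13)/n(-56, -271) = (-14 - 7*(-13))/(-122) = (-14 + 91)*(-1/122) = 77*(-1/122) = -77/122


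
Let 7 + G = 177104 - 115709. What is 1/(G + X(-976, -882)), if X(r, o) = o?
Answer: 1/60506 ≈ 1.6527e-5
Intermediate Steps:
G = 61388 (G = -7 + (177104 - 115709) = -7 + 61395 = 61388)
1/(G + X(-976, -882)) = 1/(61388 - 882) = 1/60506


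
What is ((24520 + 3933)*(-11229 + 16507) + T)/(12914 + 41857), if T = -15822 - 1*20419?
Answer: 50046231/18257 ≈ 2741.2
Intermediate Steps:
T = -36241 (T = -15822 - 20419 = -36241)
((24520 + 3933)*(-11229 + 16507) + T)/(12914 + 41857) = ((24520 + 3933)*(-11229 + 16507) - 36241)/(12914 + 41857) = (28453*5278 - 36241)/54771 = (150174934 - 36241)*(1/54771) = 150138693*(1/54771) = 50046231/18257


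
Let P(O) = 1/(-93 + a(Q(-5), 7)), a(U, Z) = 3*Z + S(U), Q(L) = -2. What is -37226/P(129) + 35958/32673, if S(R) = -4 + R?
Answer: 31623424534/10891 ≈ 2.9036e+6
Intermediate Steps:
a(U, Z) = -4 + U + 3*Z (a(U, Z) = 3*Z + (-4 + U) = -4 + U + 3*Z)
P(O) = -1/78 (P(O) = 1/(-93 + (-4 - 2 + 3*7)) = 1/(-93 + (-4 - 2 + 21)) = 1/(-93 + 15) = 1/(-78) = -1/78)
-37226/P(129) + 35958/32673 = -37226/(-1/78) + 35958/32673 = -37226*(-78) + 35958*(1/32673) = 2903628 + 11986/10891 = 31623424534/10891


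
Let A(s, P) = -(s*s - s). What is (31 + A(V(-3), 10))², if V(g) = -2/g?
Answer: 78961/81 ≈ 974.83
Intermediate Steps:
A(s, P) = s - s² (A(s, P) = -(s² - s) = s - s²)
(31 + A(V(-3), 10))² = (31 + (-2/(-3))*(1 - (-2)/(-3)))² = (31 + (-2*(-⅓))*(1 - (-2)*(-1)/3))² = (31 + 2*(1 - 1*⅔)/3)² = (31 + 2*(1 - ⅔)/3)² = (31 + (⅔)*(⅓))² = (31 + 2/9)² = (281/9)² = 78961/81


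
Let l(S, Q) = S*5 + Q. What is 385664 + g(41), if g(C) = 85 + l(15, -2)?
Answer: 385822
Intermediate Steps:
l(S, Q) = Q + 5*S (l(S, Q) = 5*S + Q = Q + 5*S)
g(C) = 158 (g(C) = 85 + (-2 + 5*15) = 85 + (-2 + 75) = 85 + 73 = 158)
385664 + g(41) = 385664 + 158 = 385822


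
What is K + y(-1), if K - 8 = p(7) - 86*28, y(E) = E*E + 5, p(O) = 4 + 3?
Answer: -2387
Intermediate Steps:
p(O) = 7
y(E) = 5 + E**2 (y(E) = E**2 + 5 = 5 + E**2)
K = -2393 (K = 8 + (7 - 86*28) = 8 + (7 - 2408) = 8 - 2401 = -2393)
K + y(-1) = -2393 + (5 + (-1)**2) = -2393 + (5 + 1) = -2393 + 6 = -2387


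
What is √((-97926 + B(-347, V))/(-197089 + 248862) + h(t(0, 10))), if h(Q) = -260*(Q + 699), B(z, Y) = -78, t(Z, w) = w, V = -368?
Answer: 2*I*√123529508524238/51773 ≈ 429.35*I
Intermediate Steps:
h(Q) = -181740 - 260*Q (h(Q) = -260*(699 + Q) = -181740 - 260*Q)
√((-97926 + B(-347, V))/(-197089 + 248862) + h(t(0, 10))) = √((-97926 - 78)/(-197089 + 248862) + (-181740 - 260*10)) = √(-98004/51773 + (-181740 - 2600)) = √(-98004*1/51773 - 184340) = √(-98004/51773 - 184340) = √(-9543932824/51773) = 2*I*√123529508524238/51773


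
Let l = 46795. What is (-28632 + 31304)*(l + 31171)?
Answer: 208325152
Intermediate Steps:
(-28632 + 31304)*(l + 31171) = (-28632 + 31304)*(46795 + 31171) = 2672*77966 = 208325152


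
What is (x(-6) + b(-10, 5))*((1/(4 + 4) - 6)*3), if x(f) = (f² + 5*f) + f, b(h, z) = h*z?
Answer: 3525/4 ≈ 881.25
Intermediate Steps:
x(f) = f² + 6*f
(x(-6) + b(-10, 5))*((1/(4 + 4) - 6)*3) = (-6*(6 - 6) - 10*5)*((1/(4 + 4) - 6)*3) = (-6*0 - 50)*((1/8 - 6)*3) = (0 - 50)*((⅛ - 6)*3) = -(-1175)*3/4 = -50*(-141/8) = 3525/4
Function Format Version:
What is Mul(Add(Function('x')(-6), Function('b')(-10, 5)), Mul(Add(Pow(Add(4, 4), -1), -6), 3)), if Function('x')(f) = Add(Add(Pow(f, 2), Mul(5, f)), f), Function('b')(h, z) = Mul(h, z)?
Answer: Rational(3525, 4) ≈ 881.25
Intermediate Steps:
Function('x')(f) = Add(Pow(f, 2), Mul(6, f))
Mul(Add(Function('x')(-6), Function('b')(-10, 5)), Mul(Add(Pow(Add(4, 4), -1), -6), 3)) = Mul(Add(Mul(-6, Add(6, -6)), Mul(-10, 5)), Mul(Add(Pow(Add(4, 4), -1), -6), 3)) = Mul(Add(Mul(-6, 0), -50), Mul(Add(Pow(8, -1), -6), 3)) = Mul(Add(0, -50), Mul(Add(Rational(1, 8), -6), 3)) = Mul(-50, Mul(Rational(-47, 8), 3)) = Mul(-50, Rational(-141, 8)) = Rational(3525, 4)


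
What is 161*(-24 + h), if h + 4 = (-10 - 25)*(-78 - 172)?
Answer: 1404242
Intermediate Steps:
h = 8746 (h = -4 + (-10 - 25)*(-78 - 172) = -4 - 35*(-250) = -4 + 8750 = 8746)
161*(-24 + h) = 161*(-24 + 8746) = 161*8722 = 1404242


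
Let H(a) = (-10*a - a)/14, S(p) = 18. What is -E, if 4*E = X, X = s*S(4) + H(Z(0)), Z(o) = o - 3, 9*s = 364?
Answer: -10225/56 ≈ -182.59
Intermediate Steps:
s = 364/9 (s = (⅑)*364 = 364/9 ≈ 40.444)
Z(o) = -3 + o
H(a) = -11*a/14 (H(a) = -11*a*(1/14) = -11*a/14)
X = 10225/14 (X = (364/9)*18 - 11*(-3 + 0)/14 = 728 - 11/14*(-3) = 728 + 33/14 = 10225/14 ≈ 730.36)
E = 10225/56 (E = (¼)*(10225/14) = 10225/56 ≈ 182.59)
-E = -1*10225/56 = -10225/56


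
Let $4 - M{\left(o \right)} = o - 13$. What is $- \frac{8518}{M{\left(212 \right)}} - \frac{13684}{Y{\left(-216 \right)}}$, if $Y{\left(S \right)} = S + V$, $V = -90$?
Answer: $\frac{879148}{9945} \approx 88.401$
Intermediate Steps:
$Y{\left(S \right)} = -90 + S$ ($Y{\left(S \right)} = S - 90 = -90 + S$)
$M{\left(o \right)} = 17 - o$ ($M{\left(o \right)} = 4 - \left(o - 13\right) = 4 - \left(-13 + o\right) = 17 - o$)
$- \frac{8518}{M{\left(212 \right)}} - \frac{13684}{Y{\left(-216 \right)}} = - \frac{8518}{17 - 212} - \frac{13684}{-90 - 216} = - \frac{8518}{17 - 212} - \frac{13684}{-306} = - \frac{8518}{-195} - - \frac{6842}{153} = \left(-8518\right) \left(- \frac{1}{195}\right) + \frac{6842}{153} = \frac{8518}{195} + \frac{6842}{153} = \frac{879148}{9945}$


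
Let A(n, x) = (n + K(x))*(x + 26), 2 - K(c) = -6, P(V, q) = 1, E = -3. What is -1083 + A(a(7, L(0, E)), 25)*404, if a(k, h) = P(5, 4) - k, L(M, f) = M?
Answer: 40125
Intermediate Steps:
K(c) = 8 (K(c) = 2 - 1*(-6) = 2 + 6 = 8)
a(k, h) = 1 - k
A(n, x) = (8 + n)*(26 + x) (A(n, x) = (n + 8)*(x + 26) = (8 + n)*(26 + x))
-1083 + A(a(7, L(0, E)), 25)*404 = -1083 + (208 + 8*25 + 26*(1 - 1*7) + (1 - 1*7)*25)*404 = -1083 + (208 + 200 + 26*(1 - 7) + (1 - 7)*25)*404 = -1083 + (208 + 200 + 26*(-6) - 6*25)*404 = -1083 + (208 + 200 - 156 - 150)*404 = -1083 + 102*404 = -1083 + 41208 = 40125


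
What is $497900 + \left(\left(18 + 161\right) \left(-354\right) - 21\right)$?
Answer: $434513$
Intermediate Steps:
$497900 + \left(\left(18 + 161\right) \left(-354\right) - 21\right) = 497900 + \left(179 \left(-354\right) - 21\right) = 497900 - 63387 = 434513$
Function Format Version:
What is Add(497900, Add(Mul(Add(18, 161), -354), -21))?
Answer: 434513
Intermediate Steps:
Add(497900, Add(Mul(Add(18, 161), -354), -21)) = Add(497900, Add(Mul(179, -354), -21)) = Add(497900, Add(-63366, -21)) = Add(497900, -63387) = 434513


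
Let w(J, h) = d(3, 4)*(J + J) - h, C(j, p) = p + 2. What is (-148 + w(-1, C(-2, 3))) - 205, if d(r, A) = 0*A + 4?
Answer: -366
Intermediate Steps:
d(r, A) = 4 (d(r, A) = 0 + 4 = 4)
C(j, p) = 2 + p
w(J, h) = -h + 8*J (w(J, h) = 4*(J + J) - h = 4*(2*J) - h = 8*J - h = -h + 8*J)
(-148 + w(-1, C(-2, 3))) - 205 = (-148 + (-(2 + 3) + 8*(-1))) - 205 = (-148 + (-1*5 - 8)) - 205 = (-148 + (-5 - 8)) - 205 = (-148 - 13) - 205 = -161 - 205 = -366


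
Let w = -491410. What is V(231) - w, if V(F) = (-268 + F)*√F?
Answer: 491410 - 37*√231 ≈ 4.9085e+5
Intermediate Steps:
V(F) = √F*(-268 + F)
V(231) - w = √231*(-268 + 231) - 1*(-491410) = √231*(-37) + 491410 = -37*√231 + 491410 = 491410 - 37*√231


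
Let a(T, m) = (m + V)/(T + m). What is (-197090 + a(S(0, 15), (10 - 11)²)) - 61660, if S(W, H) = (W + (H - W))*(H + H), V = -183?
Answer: -116696432/451 ≈ -2.5875e+5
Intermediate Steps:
S(W, H) = 2*H² (S(W, H) = H*(2*H) = 2*H²)
a(T, m) = (-183 + m)/(T + m) (a(T, m) = (m - 183)/(T + m) = (-183 + m)/(T + m))
(-197090 + a(S(0, 15), (10 - 11)²)) - 61660 = (-197090 + (-183 + (10 - 11)²)/(2*15² + (10 - 11)²)) - 61660 = (-197090 + (-183 + (-1)²)/(2*225 + (-1)²)) - 61660 = (-197090 + (-183 + 1)/(450 + 1)) - 61660 = (-197090 - 182/451) - 61660 = -88887772/451 - 61660 = -116696432/451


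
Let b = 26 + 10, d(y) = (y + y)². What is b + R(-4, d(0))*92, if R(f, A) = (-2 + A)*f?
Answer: 772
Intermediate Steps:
d(y) = 4*y² (d(y) = (2*y)² = 4*y²)
R(f, A) = f*(-2 + A)
b = 36
b + R(-4, d(0))*92 = 36 - 4*(-2 + 4*0²)*92 = 36 - 4*(-2 + 4*0)*92 = 36 - 4*(-2 + 0)*92 = 36 - 4*(-2)*92 = 36 + 8*92 = 36 + 736 = 772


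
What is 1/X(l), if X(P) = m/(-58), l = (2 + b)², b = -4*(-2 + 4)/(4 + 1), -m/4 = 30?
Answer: 29/60 ≈ 0.48333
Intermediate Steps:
m = -120 (m = -4*30 = -120)
b = -8/5 ≈ -1.6000
l = 4/25 (l = (2 - 8/5)² = (⅖)² = 4/25 ≈ 0.16000)
X(P) = 60/29 (X(P) = -120/(-58) = -120*(-1/58) = 60/29)
1/X(l) = 1/(60/29) = 29/60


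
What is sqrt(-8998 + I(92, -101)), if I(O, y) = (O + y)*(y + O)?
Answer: I*sqrt(8917) ≈ 94.43*I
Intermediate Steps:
I(O, y) = (O + y)**2 (I(O, y) = (O + y)*(O + y) = (O + y)**2)
sqrt(-8998 + I(92, -101)) = sqrt(-8998 + (92 - 101)**2) = sqrt(-8998 + (-9)**2) = sqrt(-8998 + 81) = sqrt(-8917) = I*sqrt(8917)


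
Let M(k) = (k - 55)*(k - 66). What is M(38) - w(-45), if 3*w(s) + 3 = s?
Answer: 492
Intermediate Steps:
w(s) = -1 + s/3
M(k) = (-66 + k)*(-55 + k) (M(k) = (-55 + k)*(-66 + k) = (-66 + k)*(-55 + k))
M(38) - w(-45) = (3630 + 38**2 - 121*38) - (-1 + (1/3)*(-45)) = (3630 + 1444 - 4598) - (-1 - 15) = 476 - 1*(-16) = 476 + 16 = 492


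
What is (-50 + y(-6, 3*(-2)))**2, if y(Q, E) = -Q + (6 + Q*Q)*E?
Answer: 87616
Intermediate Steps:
y(Q, E) = -Q + E*(6 + Q**2) (y(Q, E) = -Q + (6 + Q**2)*E = -Q + E*(6 + Q**2))
(-50 + y(-6, 3*(-2)))**2 = (-50 + (-1*(-6) + 6*(3*(-2)) + (3*(-2))*(-6)**2))**2 = (-50 + (6 + 6*(-6) - 6*36))**2 = (-50 + (6 - 36 - 216))**2 = (-50 - 246)**2 = (-296)**2 = 87616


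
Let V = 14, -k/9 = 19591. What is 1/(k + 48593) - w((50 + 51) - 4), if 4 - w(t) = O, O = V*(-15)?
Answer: -27333365/127726 ≈ -214.00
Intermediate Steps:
k = -176319 (k = -9*19591 = -176319)
O = -210 (O = 14*(-15) = -210)
w(t) = 214 (w(t) = 4 - 1*(-210) = 4 + 210 = 214)
1/(k + 48593) - w((50 + 51) - 4) = 1/(-176319 + 48593) - 1*214 = 1/(-127726) - 214 = -1/127726 - 214 = -27333365/127726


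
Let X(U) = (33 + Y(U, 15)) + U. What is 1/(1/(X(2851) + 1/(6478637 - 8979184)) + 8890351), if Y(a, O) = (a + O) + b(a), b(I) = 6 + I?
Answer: 21522208028/191339983666438375 ≈ 1.1248e-7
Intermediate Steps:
Y(a, O) = 6 + O + 2*a (Y(a, O) = (a + O) + (6 + a) = (O + a) + (6 + a) = 6 + O + 2*a)
X(U) = 54 + 3*U (X(U) = (33 + (6 + 15 + 2*U)) + U = (33 + (21 + 2*U)) + U = (54 + 2*U) + U = 54 + 3*U)
1/(1/(X(2851) + 1/(6478637 - 8979184)) + 8890351) = 1/(1/((54 + 3*2851) + 1/(6478637 - 8979184)) + 8890351) = 1/(1/((54 + 8553) + 1/(-2500547)) + 8890351) = 1/(1/(8607 - 1/2500547) + 8890351) = 1/(1/(21522208028/2500547) + 8890351) = 1/(2500547/21522208028 + 8890351) = 1/(191339983666438375/21522208028) = 21522208028/191339983666438375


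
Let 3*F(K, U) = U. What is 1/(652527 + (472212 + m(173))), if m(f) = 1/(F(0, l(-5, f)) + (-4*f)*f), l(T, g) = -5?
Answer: 359153/403953386064 ≈ 8.8909e-7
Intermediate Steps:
F(K, U) = U/3
m(f) = 1/(-5/3 - 4*f²) (m(f) = 1/((⅓)*(-5) + (-4*f)*f) = 1/(-5/3 - 4*f²))
1/(652527 + (472212 + m(173))) = 1/(652527 + (472212 - 3/(5 + 12*173²))) = 1/(652527 + (472212 - 3/(5 + 12*29929))) = 1/(652527 + (472212 - 3/(5 + 359148))) = 1/(652527 + (472212 - 3/359153)) = 1/(652527 + 169596356433/359153) = 1/(403953386064/359153) = 359153/403953386064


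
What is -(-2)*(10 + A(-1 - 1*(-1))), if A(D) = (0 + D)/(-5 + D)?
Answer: 20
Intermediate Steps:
A(D) = D/(-5 + D)
-(-2)*(10 + A(-1 - 1*(-1))) = -(-2)*(10 + (-1 - 1*(-1))/(-5 + (-1 - 1*(-1)))) = -(-2)*(10 + (-1 + 1)/(-5 + (-1 + 1))) = -(-2)*(10 + 0/(-5 + 0)) = -(-2)*(10 + 0/(-5)) = -(-2)*(10 + 0*(-1/5)) = -(-2)*(10 + 0) = -(-2)*10 = -1*(-20) = 20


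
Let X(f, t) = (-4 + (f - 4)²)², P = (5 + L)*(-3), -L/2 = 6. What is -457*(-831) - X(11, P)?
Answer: 377742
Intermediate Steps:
L = -12 (L = -2*6 = -12)
P = 21 (P = (5 - 12)*(-3) = -7*(-3) = 21)
X(f, t) = (-4 + (-4 + f)²)²
-457*(-831) - X(11, P) = -457*(-831) - (-4 + (-4 + 11)²)² = 379767 - (-4 + 7²)² = 379767 - (-4 + 49)² = 379767 - 1*45² = 379767 - 1*2025 = 379767 - 2025 = 377742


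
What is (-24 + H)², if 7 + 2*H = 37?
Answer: 81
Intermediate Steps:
H = 15 (H = -7/2 + (½)*37 = -7/2 + 37/2 = 15)
(-24 + H)² = (-24 + 15)² = (-9)² = 81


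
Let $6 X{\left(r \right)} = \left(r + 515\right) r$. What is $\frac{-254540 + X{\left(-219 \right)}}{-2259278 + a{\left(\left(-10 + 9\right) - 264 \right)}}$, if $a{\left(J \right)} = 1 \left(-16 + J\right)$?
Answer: $\frac{265344}{2259559} \approx 0.11743$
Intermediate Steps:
$X{\left(r \right)} = \frac{r \left(515 + r\right)}{6}$ ($X{\left(r \right)} = \frac{\left(r + 515\right) r}{6} = \frac{\left(515 + r\right) r}{6} = \frac{r \left(515 + r\right)}{6}$)
$a{\left(J \right)} = -16 + J$
$\frac{-254540 + X{\left(-219 \right)}}{-2259278 + a{\left(\left(-10 + 9\right) - 264 \right)}} = \frac{-254540 + \frac{1}{6} \left(-219\right) \left(515 - 219\right)}{-2259278 + \left(-16 + \left(\left(-10 + 9\right) - 264\right)\right)} = \frac{-254540 + \frac{1}{6} \left(-219\right) 296}{-2259278 - 281} = \frac{-254540 - 10804}{-2259278 - 281} = - \frac{265344}{-2259278 - 281} = - \frac{265344}{-2259559} = \left(-265344\right) \left(- \frac{1}{2259559}\right) = \frac{265344}{2259559}$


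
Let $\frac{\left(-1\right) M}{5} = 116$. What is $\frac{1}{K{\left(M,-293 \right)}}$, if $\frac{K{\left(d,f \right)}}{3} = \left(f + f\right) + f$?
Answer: $- \frac{1}{2637} \approx -0.00037922$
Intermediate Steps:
$M = -580$ ($M = \left(-5\right) 116 = -580$)
$K{\left(d,f \right)} = 9 f$ ($K{\left(d,f \right)} = 3 \left(\left(f + f\right) + f\right) = 3 \left(2 f + f\right) = 3 \cdot 3 f = 9 f$)
$\frac{1}{K{\left(M,-293 \right)}} = \frac{1}{9 \left(-293\right)} = \frac{1}{-2637} = - \frac{1}{2637}$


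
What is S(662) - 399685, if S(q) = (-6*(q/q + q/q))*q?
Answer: -407629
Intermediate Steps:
S(q) = -12*q (S(q) = (-6*(1 + 1))*q = (-6*2)*q = -12*q)
S(662) - 399685 = -12*662 - 399685 = -7944 - 399685 = -407629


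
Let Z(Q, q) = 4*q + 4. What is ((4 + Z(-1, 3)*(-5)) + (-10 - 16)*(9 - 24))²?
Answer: 98596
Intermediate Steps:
Z(Q, q) = 4 + 4*q
((4 + Z(-1, 3)*(-5)) + (-10 - 16)*(9 - 24))² = ((4 + (4 + 4*3)*(-5)) + (-10 - 16)*(9 - 24))² = ((4 + (4 + 12)*(-5)) - 26*(-15))² = ((4 + 16*(-5)) + 390)² = ((4 - 80) + 390)² = (-76 + 390)² = 314² = 98596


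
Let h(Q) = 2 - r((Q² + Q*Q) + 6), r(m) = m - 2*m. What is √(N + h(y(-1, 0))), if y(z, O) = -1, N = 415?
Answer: 5*√17 ≈ 20.616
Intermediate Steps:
r(m) = -m
h(Q) = 8 + 2*Q² (h(Q) = 2 - (-1)*((Q² + Q*Q) + 6) = 2 - (-1)*((Q² + Q²) + 6) = 2 - (-1)*(2*Q² + 6) = 2 - (-1)*(6 + 2*Q²) = 2 - (-6 - 2*Q²) = 2 + (6 + 2*Q²) = 8 + 2*Q²)
√(N + h(y(-1, 0))) = √(415 + (8 + 2*(-1)²)) = √(415 + (8 + 2*1)) = √(415 + (8 + 2)) = √(415 + 10) = √425 = 5*√17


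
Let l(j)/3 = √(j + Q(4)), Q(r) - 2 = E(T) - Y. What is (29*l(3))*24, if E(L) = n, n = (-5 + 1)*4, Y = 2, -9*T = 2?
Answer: 2088*I*√13 ≈ 7528.4*I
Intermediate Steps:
T = -2/9 (T = -⅑*2 = -2/9 ≈ -0.22222)
n = -16 (n = -4*4 = -16)
E(L) = -16
Q(r) = -16 (Q(r) = 2 + (-16 - 1*2) = 2 + (-16 - 2) = 2 - 18 = -16)
l(j) = 3*√(-16 + j) (l(j) = 3*√(j - 16) = 3*√(-16 + j))
(29*l(3))*24 = (29*(3*√(-16 + 3)))*24 = (29*(3*√(-13)))*24 = (29*(3*(I*√13)))*24 = (29*(3*I*√13))*24 = (87*I*√13)*24 = 2088*I*√13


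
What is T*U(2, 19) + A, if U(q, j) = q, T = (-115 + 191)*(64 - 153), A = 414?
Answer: -13114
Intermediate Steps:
T = -6764 (T = 76*(-89) = -6764)
T*U(2, 19) + A = -6764*2 + 414 = -13528 + 414 = -13114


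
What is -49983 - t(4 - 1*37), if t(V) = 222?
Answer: -50205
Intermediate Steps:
-49983 - t(4 - 1*37) = -49983 - 1*222 = -49983 - 222 = -50205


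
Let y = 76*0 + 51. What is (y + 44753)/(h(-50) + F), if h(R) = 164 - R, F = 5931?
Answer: 44804/6145 ≈ 7.2911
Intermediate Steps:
y = 51 (y = 0 + 51 = 51)
(y + 44753)/(h(-50) + F) = (51 + 44753)/((164 - 1*(-50)) + 5931) = 44804/((164 + 50) + 5931) = 44804/(214 + 5931) = 44804/6145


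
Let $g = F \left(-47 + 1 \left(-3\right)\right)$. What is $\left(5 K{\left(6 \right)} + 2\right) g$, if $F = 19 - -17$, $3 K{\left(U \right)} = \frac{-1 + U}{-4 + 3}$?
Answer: $11400$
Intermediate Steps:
$K{\left(U \right)} = \frac{1}{3} - \frac{U}{3}$ ($K{\left(U \right)} = \frac{\left(-1 + U\right) \frac{1}{-4 + 3}}{3} = \frac{\left(-1 + U\right) \frac{1}{-1}}{3} = \frac{\left(-1 + U\right) \left(-1\right)}{3} = \frac{1 - U}{3} = \frac{1}{3} - \frac{U}{3}$)
$F = 36$ ($F = 19 + 17 = 36$)
$g = -1800$ ($g = 36 \left(-47 + 1 \left(-3\right)\right) = 36 \left(-47 - 3\right) = 36 \left(-50\right) = -1800$)
$\left(5 K{\left(6 \right)} + 2\right) g = \left(5 \left(\frac{1}{3} - 2\right) + 2\right) \left(-1800\right) = \left(5 \left(- \frac{5}{3}\right) + 2\right) \left(-1800\right) = \left(- \frac{25}{3} + 2\right) \left(-1800\right) = \left(- \frac{19}{3}\right) \left(-1800\right) = 11400$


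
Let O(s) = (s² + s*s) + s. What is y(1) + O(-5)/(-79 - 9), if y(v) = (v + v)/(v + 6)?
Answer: -139/616 ≈ -0.22565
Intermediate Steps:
y(v) = 2*v/(6 + v) (y(v) = (2*v)/(6 + v) = 2*v/(6 + v))
O(s) = s + 2*s² (O(s) = (s² + s²) + s = 2*s² + s = s + 2*s²)
y(1) + O(-5)/(-79 - 9) = 2*1/(6 + 1) + (-5*(1 + 2*(-5)))/(-79 - 9) = 2*1/7 + (-5*(1 - 10))/(-88) = 2*1*(⅐) - (-5)*(-9)/88 = 2/7 - 1/88*45 = 2/7 - 45/88 = -139/616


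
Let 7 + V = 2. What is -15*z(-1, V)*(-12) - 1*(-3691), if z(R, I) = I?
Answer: 2791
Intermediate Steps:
V = -5 (V = -7 + 2 = -5)
-15*z(-1, V)*(-12) - 1*(-3691) = -15*(-5)*(-12) - 1*(-3691) = 75*(-12) + 3691 = -900 + 3691 = 2791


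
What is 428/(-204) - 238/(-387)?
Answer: -9757/6579 ≈ -1.4831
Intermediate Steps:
428/(-204) - 238/(-387) = 428*(-1/204) - 238*(-1/387) = -107/51 + 238/387 = -9757/6579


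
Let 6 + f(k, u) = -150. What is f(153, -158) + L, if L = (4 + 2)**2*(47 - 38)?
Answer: 168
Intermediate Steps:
f(k, u) = -156 (f(k, u) = -6 - 150 = -156)
L = 324 (L = 6**2*9 = 36*9 = 324)
f(153, -158) + L = -156 + 324 = 168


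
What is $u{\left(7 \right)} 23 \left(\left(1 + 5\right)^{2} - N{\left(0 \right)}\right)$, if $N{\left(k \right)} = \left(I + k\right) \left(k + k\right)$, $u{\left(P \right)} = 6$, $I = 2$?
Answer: $4968$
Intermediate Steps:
$N{\left(k \right)} = 2 k \left(2 + k\right)$ ($N{\left(k \right)} = \left(2 + k\right) \left(k + k\right) = \left(2 + k\right) 2 k = 2 k \left(2 + k\right)$)
$u{\left(7 \right)} 23 \left(\left(1 + 5\right)^{2} - N{\left(0 \right)}\right) = 6 \cdot 23 \left(\left(1 + 5\right)^{2} - 2 \cdot 0 \left(2 + 0\right)\right) = 138 \left(6^{2} - 2 \cdot 0 \cdot 2\right) = 138 \left(36 - 0\right) = 138 \left(36 + 0\right) = 138 \cdot 36 = 4968$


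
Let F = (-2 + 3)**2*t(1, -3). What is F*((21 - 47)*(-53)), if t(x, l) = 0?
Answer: 0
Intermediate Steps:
F = 0 (F = (-2 + 3)**2*0 = 1**2*0 = 1*0 = 0)
F*((21 - 47)*(-53)) = 0*((21 - 47)*(-53)) = 0*(-26*(-53)) = 0*1378 = 0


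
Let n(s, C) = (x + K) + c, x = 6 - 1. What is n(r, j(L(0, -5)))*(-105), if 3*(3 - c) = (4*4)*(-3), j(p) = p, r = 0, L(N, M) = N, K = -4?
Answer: -2100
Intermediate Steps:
x = 5
c = 19 (c = 3 - 4*4*(-3)/3 = 3 - 16*(-3)/3 = 3 - ⅓*(-48) = 3 + 16 = 19)
n(s, C) = 20 (n(s, C) = (5 - 4) + 19 = 1 + 19 = 20)
n(r, j(L(0, -5)))*(-105) = 20*(-105) = -2100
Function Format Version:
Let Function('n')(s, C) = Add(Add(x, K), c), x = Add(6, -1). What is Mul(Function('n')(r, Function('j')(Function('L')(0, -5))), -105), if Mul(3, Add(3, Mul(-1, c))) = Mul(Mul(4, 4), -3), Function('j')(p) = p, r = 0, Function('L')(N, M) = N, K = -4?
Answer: -2100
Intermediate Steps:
x = 5
c = 19 (c = Add(3, Mul(Rational(-1, 3), Mul(Mul(4, 4), -3))) = Add(3, Mul(Rational(-1, 3), Mul(16, -3))) = Add(3, Mul(Rational(-1, 3), -48)) = Add(3, 16) = 19)
Function('n')(s, C) = 20 (Function('n')(s, C) = Add(Add(5, -4), 19) = Add(1, 19) = 20)
Mul(Function('n')(r, Function('j')(Function('L')(0, -5))), -105) = Mul(20, -105) = -2100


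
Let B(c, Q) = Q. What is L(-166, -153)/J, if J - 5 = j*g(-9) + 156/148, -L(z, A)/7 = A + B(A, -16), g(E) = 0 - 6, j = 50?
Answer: -43771/10876 ≈ -4.0246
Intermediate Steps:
g(E) = -6
L(z, A) = 112 - 7*A (L(z, A) = -7*(A - 16) = -7*(-16 + A) = 112 - 7*A)
J = -10876/37 (J = 5 + (50*(-6) + 156/148) = 5 + (-300 + 156*(1/148)) = 5 + (-300 + 39/37) = 5 - 11061/37 = -10876/37 ≈ -293.95)
L(-166, -153)/J = (112 - 7*(-153))/(-10876/37) = (112 + 1071)*(-37/10876) = 1183*(-37/10876) = -43771/10876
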